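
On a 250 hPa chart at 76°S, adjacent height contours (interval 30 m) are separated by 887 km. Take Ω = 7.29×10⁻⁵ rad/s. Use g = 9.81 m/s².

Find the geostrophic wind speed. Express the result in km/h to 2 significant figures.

Coriolis parameter at 76°S:
f = 2Ω sin φ = 2 × 7.29×10⁻⁵ × sin 76° = 1.41×10⁻⁴ s⁻¹
Height gradient: |∂Z/∂n| = 30 m / 887000 m = 3.38×10⁻⁵
On a pressure surface, geostrophic balance gives V_g = (g/f)|∂Z/∂n|:
V_g = 9.81 × 3.38×10⁻⁵ / 1.41×10⁻⁴ = 2.35 m/s
Converting: 2.35 m/s × 3.6 = 8.4 km/h

8.4 km/h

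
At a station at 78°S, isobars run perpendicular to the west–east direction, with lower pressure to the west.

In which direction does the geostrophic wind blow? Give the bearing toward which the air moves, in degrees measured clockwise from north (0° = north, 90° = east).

180°

The pressure-gradient force points toward the west (bearing 270°).
Geostrophic balance: in the Southern Hemisphere the Coriolis force deflects motion to the left, so the geostrophic wind blows 90° to the left of the pressure-gradient force (low pressure on the right).
Rotating 270° by 90° counterclockwise gives 180° — the wind blows toward the south.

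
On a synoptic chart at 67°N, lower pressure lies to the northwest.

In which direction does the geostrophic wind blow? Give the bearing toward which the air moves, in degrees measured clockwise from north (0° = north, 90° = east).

045°

The pressure-gradient force points toward the northwest (bearing 315°).
Geostrophic balance: in the Northern Hemisphere the Coriolis force deflects motion to the right, so the geostrophic wind blows 90° to the right of the pressure-gradient force (low pressure on the left).
Rotating 315° by 90° clockwise gives 045° — the wind blows toward the northeast.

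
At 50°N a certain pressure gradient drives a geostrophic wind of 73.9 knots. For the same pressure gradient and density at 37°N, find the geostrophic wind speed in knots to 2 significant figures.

94 knots

With the same pressure gradient and density, V_g ∝ 1/f ∝ 1/sin φ.
V₂ = V₁ · sin φ₁ / sin φ₂ = 73.9 × sin 50° / sin 37°
V₂ = 73.9 × 0.7660/0.6018 = 94 knots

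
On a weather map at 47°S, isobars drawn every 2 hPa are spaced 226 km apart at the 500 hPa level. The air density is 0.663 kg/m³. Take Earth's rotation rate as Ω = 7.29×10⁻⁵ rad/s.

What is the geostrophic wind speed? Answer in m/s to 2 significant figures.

Coriolis parameter at 47°S:
f = 2Ω sin φ = 2 × 7.29×10⁻⁵ × sin 47° = 1.07×10⁻⁴ s⁻¹
Pressure gradient: |∂P/∂n| = 200 Pa / 226000 m = 8.85×10⁻⁴ Pa/m
Geostrophic balance (pressure-gradient force = Coriolis force):
V_g = (1/(fρ)) |∂P/∂n| = 8.85×10⁻⁴ / (1.07×10⁻⁴ × 0.663) = 12.5 m/s

13 m/s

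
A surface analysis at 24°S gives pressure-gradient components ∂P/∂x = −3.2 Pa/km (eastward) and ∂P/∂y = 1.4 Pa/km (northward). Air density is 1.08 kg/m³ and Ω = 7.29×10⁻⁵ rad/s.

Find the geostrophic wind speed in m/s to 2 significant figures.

55 m/s

Coriolis parameter at 24°S:
f = 2Ω sin φ = 2 × 7.29×10⁻⁵ × sin 24° = 5.93×10⁻⁵ s⁻¹
In the Southern Hemisphere f is negative: f = −5.93×10⁻⁵ s⁻¹.
Component geostrophic relations (x east, y north):
u_g = −(1/(fρ)) ∂P/∂y,  v_g = (1/(fρ)) ∂P/∂x
u_g = −(1.4×10⁻³)/(−5.93×10⁻⁵ × 1.08) = 21.9 m/s;  v_g = (−3.2×10⁻³)/(−5.93×10⁻⁵ × 1.08) = 50.0 m/s
|V_g| = √(u_g² + v_g²) = 54.5 m/s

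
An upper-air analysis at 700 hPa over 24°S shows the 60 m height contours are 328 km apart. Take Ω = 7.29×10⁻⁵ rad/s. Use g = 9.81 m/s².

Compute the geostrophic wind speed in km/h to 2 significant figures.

110 km/h

Coriolis parameter at 24°S:
f = 2Ω sin φ = 2 × 7.29×10⁻⁵ × sin 24° = 5.93×10⁻⁵ s⁻¹
Height gradient: |∂Z/∂n| = 60 m / 328000 m = 1.83×10⁻⁴
On a pressure surface, geostrophic balance gives V_g = (g/f)|∂Z/∂n|:
V_g = 9.81 × 1.83×10⁻⁴ / 5.93×10⁻⁵ = 30.3 m/s
Converting: 30.3 m/s × 3.6 = 110 km/h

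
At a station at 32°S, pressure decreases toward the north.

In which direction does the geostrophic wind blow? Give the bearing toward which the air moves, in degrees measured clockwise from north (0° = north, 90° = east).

270°

The pressure-gradient force points toward the north (bearing 000°).
Geostrophic balance: in the Southern Hemisphere the Coriolis force deflects motion to the left, so the geostrophic wind blows 90° to the left of the pressure-gradient force (low pressure on the right).
Rotating 000° by 90° counterclockwise gives 270° — the wind blows toward the west.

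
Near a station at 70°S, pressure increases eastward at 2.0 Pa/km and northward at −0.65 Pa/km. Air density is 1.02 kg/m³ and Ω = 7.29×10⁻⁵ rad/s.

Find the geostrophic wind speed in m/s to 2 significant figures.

Coriolis parameter at 70°S:
f = 2Ω sin φ = 2 × 7.29×10⁻⁵ × sin 70° = 1.37×10⁻⁴ s⁻¹
In the Southern Hemisphere f is negative: f = −1.37×10⁻⁴ s⁻¹.
Component geostrophic relations (x east, y north):
u_g = −(1/(fρ)) ∂P/∂y,  v_g = (1/(fρ)) ∂P/∂x
u_g = −(−0.65×10⁻³)/(−1.37×10⁻⁴ × 1.02) = −4.65 m/s;  v_g = (2.0×10⁻³)/(−1.37×10⁻⁴ × 1.02) = −14.3 m/s
|V_g| = √(u_g² + v_g²) = 15.0 m/s

15 m/s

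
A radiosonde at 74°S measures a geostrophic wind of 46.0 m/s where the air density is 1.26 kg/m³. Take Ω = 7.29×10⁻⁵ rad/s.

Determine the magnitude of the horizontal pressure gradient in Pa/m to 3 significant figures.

8.12×10⁻³ Pa/m

Coriolis parameter at 74°S:
f = 2Ω sin φ = 2 × 7.29×10⁻⁵ × sin 74° = 1.40×10⁻⁴ s⁻¹
Geostrophic balance rearranged: |∂P/∂n| = f ρ V_g
|∂P/∂n| = 1.40×10⁻⁴ × 1.26 × 46.0 = 8.12×10⁻³ Pa/m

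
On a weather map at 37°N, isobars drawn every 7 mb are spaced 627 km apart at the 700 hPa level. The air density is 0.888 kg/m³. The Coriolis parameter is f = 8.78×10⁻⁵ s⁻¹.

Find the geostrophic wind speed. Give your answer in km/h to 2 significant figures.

52 km/h

Pressure gradient: |∂P/∂n| = 700 Pa / 627000 m = 1.12×10⁻³ Pa/m
Geostrophic balance (pressure-gradient force = Coriolis force):
V_g = (1/(fρ)) |∂P/∂n| = 1.12×10⁻³ / (8.78×10⁻⁵ × 0.888) = 14.3 m/s
Converting: 14.3 m/s × 3.6 = 52 km/h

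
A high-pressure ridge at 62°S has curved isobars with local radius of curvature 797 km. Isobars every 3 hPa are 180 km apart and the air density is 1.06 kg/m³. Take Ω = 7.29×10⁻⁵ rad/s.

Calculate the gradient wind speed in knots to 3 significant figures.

Coriolis parameter at 62°S:
f = 2Ω sin φ = 2 × 7.29×10⁻⁵ × sin 62° = 1.29×10⁻⁴ s⁻¹
Pressure gradient: |∂P/∂n| = 300 Pa / 180000 m = 1.67×10⁻³ Pa/m
Geostrophic speed: V_g = |∂P/∂n|/(fρ) = 1.67×10⁻³/(1.29×10⁻⁴ × 1.06) = 12.2 m/s
Around a high, pressure-gradient force acts outward with centrifugal, so Coriolis balances both:
fV = (1/ρ)|∂P/∂n| + V²/R  →  V² − fR·V + fR·V_g = 0
With fR = 1.29×10⁻⁴ × 797×10³ m = 103 m/s:
V = [fR − √((fR)² − 4 fR V_g)]/2 = [103 − √(103² − 4×103×12.2)]/2 = 14.2 m/s
Supergeostrophic (V > V_g = 12.2 m/s), as expected around a high.
Converting: 14.2 m/s × 1.944 = 27.5 knots

27.5 knots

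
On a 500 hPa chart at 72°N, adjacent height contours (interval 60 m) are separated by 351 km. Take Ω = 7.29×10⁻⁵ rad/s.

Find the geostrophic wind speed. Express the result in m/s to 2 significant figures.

12 m/s

Coriolis parameter at 72°N:
f = 2Ω sin φ = 2 × 7.29×10⁻⁵ × sin 72° = 1.39×10⁻⁴ s⁻¹
Height gradient: |∂Z/∂n| = 60 m / 351000 m = 1.71×10⁻⁴
On a pressure surface, geostrophic balance gives V_g = (g/f)|∂Z/∂n|:
V_g = 9.81 × 1.71×10⁻⁴ / 1.39×10⁻⁴ = 12.1 m/s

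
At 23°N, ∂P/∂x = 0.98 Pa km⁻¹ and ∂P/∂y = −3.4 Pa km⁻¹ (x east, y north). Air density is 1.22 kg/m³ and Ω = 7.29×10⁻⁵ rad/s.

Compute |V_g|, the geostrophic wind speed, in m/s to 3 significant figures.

Coriolis parameter at 23°N:
f = 2Ω sin φ = 2 × 7.29×10⁻⁵ × sin 23° = 5.70×10⁻⁵ s⁻¹
Component geostrophic relations (x east, y north):
u_g = −(1/(fρ)) ∂P/∂y,  v_g = (1/(fρ)) ∂P/∂x
u_g = −(−3.4×10⁻³)/(5.70×10⁻⁵ × 1.22) = 48.9 m/s;  v_g = (0.98×10⁻³)/(5.70×10⁻⁵ × 1.22) = 14.1 m/s
|V_g| = √(u_g² + v_g²) = 50.9 m/s

50.9 m/s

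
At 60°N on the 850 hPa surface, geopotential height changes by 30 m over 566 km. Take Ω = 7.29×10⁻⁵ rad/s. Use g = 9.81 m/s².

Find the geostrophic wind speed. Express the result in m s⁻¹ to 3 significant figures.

Coriolis parameter at 60°N:
f = 2Ω sin φ = 2 × 7.29×10⁻⁵ × sin 60° = 1.26×10⁻⁴ s⁻¹
Height gradient: |∂Z/∂n| = 30 m / 566000 m = 5.30×10⁻⁵
On a pressure surface, geostrophic balance gives V_g = (g/f)|∂Z/∂n|:
V_g = 9.81 × 5.30×10⁻⁵ / 1.26×10⁻⁴ = 4.12 m/s

4.12 m s⁻¹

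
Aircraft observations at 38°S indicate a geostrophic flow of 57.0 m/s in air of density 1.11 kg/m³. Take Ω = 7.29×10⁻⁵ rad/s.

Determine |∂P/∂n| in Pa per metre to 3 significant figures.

Coriolis parameter at 38°S:
f = 2Ω sin φ = 2 × 7.29×10⁻⁵ × sin 38° = 8.98×10⁻⁵ s⁻¹
Geostrophic balance rearranged: |∂P/∂n| = f ρ V_g
|∂P/∂n| = 8.98×10⁻⁵ × 1.11 × 57.0 = 5.68×10⁻³ Pa/m

5.68×10⁻³ Pa/m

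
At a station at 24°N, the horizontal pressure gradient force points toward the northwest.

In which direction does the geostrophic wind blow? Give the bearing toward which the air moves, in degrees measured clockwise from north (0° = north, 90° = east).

The pressure-gradient force points toward the northwest (bearing 315°).
Geostrophic balance: in the Northern Hemisphere the Coriolis force deflects motion to the right, so the geostrophic wind blows 90° to the right of the pressure-gradient force (low pressure on the left).
Rotating 315° by 90° clockwise gives 045° — the wind blows toward the northeast.

045°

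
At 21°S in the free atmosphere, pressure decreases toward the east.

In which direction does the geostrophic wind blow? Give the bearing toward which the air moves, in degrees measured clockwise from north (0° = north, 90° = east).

The pressure-gradient force points toward the east (bearing 090°).
Geostrophic balance: in the Southern Hemisphere the Coriolis force deflects motion to the left, so the geostrophic wind blows 90° to the left of the pressure-gradient force (low pressure on the right).
Rotating 090° by 90° counterclockwise gives 000° — the wind blows toward the north.

000°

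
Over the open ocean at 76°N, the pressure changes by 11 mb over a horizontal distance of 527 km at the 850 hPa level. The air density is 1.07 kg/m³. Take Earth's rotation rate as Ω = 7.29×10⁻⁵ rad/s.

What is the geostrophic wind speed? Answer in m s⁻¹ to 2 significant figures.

14 m s⁻¹

Coriolis parameter at 76°N:
f = 2Ω sin φ = 2 × 7.29×10⁻⁵ × sin 76° = 1.41×10⁻⁴ s⁻¹
Pressure gradient: |∂P/∂n| = 1100 Pa / 527000 m = 2.09×10⁻³ Pa/m
Geostrophic balance (pressure-gradient force = Coriolis force):
V_g = (1/(fρ)) |∂P/∂n| = 2.09×10⁻³ / (1.41×10⁻⁴ × 1.07) = 13.8 m/s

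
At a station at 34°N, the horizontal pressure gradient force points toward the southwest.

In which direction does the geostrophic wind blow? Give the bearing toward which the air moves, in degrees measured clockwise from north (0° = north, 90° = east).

The pressure-gradient force points toward the southwest (bearing 225°).
Geostrophic balance: in the Northern Hemisphere the Coriolis force deflects motion to the right, so the geostrophic wind blows 90° to the right of the pressure-gradient force (low pressure on the left).
Rotating 225° by 90° clockwise gives 315° — the wind blows toward the northwest.

315°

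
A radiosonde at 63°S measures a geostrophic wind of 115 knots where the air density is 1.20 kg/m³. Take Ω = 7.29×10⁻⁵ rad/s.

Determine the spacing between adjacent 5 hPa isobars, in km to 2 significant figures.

Coriolis parameter at 63°S:
f = 2Ω sin φ = 2 × 7.29×10⁻⁵ × sin 63° = 1.30×10⁻⁴ s⁻¹
Wind speed in SI: 115 knots = 59.2 m/s
Geostrophic balance rearranged: |∂P/∂n| = f ρ V_g
|∂P/∂n| = 1.30×10⁻⁴ × 1.20 × 59.2 = 9.22×10⁻³ Pa/m
Isobar spacing: Δn = ΔP/|∂P/∂n| = 500 Pa / 9.22×10⁻³ Pa/m = 54214 m ≈ 54 km

54 km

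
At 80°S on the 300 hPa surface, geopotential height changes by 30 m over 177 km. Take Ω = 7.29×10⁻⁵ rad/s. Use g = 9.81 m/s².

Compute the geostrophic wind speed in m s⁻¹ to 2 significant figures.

12 m s⁻¹

Coriolis parameter at 80°S:
f = 2Ω sin φ = 2 × 7.29×10⁻⁵ × sin 80° = 1.44×10⁻⁴ s⁻¹
Height gradient: |∂Z/∂n| = 30 m / 177000 m = 1.69×10⁻⁴
On a pressure surface, geostrophic balance gives V_g = (g/f)|∂Z/∂n|:
V_g = 9.81 × 1.69×10⁻⁴ / 1.44×10⁻⁴ = 11.6 m/s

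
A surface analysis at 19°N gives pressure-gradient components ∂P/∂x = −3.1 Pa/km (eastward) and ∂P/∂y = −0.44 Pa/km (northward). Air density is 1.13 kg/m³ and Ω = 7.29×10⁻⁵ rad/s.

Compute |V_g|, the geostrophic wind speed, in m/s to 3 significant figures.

58.4 m/s

Coriolis parameter at 19°N:
f = 2Ω sin φ = 2 × 7.29×10⁻⁵ × sin 19° = 4.75×10⁻⁵ s⁻¹
Component geostrophic relations (x east, y north):
u_g = −(1/(fρ)) ∂P/∂y,  v_g = (1/(fρ)) ∂P/∂x
u_g = −(−0.44×10⁻³)/(4.75×10⁻⁵ × 1.13) = 8.20 m/s;  v_g = (−3.1×10⁻³)/(4.75×10⁻⁵ × 1.13) = −57.8 m/s
|V_g| = √(u_g² + v_g²) = 58.4 m/s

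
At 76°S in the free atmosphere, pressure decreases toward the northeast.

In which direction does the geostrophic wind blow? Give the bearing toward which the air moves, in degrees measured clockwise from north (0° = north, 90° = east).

315°

The pressure-gradient force points toward the northeast (bearing 045°).
Geostrophic balance: in the Southern Hemisphere the Coriolis force deflects motion to the left, so the geostrophic wind blows 90° to the left of the pressure-gradient force (low pressure on the right).
Rotating 045° by 90° counterclockwise gives 315° — the wind blows toward the northwest.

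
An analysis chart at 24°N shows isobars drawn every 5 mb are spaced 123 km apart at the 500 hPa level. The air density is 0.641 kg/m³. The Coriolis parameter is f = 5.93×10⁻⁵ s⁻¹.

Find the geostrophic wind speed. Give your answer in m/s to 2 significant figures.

Pressure gradient: |∂P/∂n| = 500 Pa / 123000 m = 4.07×10⁻³ Pa/m
Geostrophic balance (pressure-gradient force = Coriolis force):
V_g = (1/(fρ)) |∂P/∂n| = 4.07×10⁻³ / (5.93×10⁻⁵ × 0.641) = 107 m/s

110 m/s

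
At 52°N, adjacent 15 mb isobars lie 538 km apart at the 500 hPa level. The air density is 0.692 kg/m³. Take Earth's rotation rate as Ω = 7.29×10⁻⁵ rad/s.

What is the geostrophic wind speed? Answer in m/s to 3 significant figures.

Coriolis parameter at 52°N:
f = 2Ω sin φ = 2 × 7.29×10⁻⁵ × sin 52° = 1.15×10⁻⁴ s⁻¹
Pressure gradient: |∂P/∂n| = 1500 Pa / 538000 m = 2.79×10⁻³ Pa/m
Geostrophic balance (pressure-gradient force = Coriolis force):
V_g = (1/(fρ)) |∂P/∂n| = 2.79×10⁻³ / (1.15×10⁻⁴ × 0.692) = 35.1 m/s

35.1 m/s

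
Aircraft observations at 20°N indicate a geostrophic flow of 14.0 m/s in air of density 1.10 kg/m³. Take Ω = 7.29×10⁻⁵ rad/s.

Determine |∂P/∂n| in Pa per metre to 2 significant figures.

Coriolis parameter at 20°N:
f = 2Ω sin φ = 2 × 7.29×10⁻⁵ × sin 20° = 4.99×10⁻⁵ s⁻¹
Geostrophic balance rearranged: |∂P/∂n| = f ρ V_g
|∂P/∂n| = 4.99×10⁻⁵ × 1.10 × 14.0 = 7.68×10⁻⁴ Pa/m

7.7×10⁻⁴ Pa/m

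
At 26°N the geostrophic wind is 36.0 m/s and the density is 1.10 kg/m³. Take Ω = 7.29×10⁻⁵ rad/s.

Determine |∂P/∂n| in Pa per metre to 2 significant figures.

Coriolis parameter at 26°N:
f = 2Ω sin φ = 2 × 7.29×10⁻⁵ × sin 26° = 6.39×10⁻⁵ s⁻¹
Geostrophic balance rearranged: |∂P/∂n| = f ρ V_g
|∂P/∂n| = 6.39×10⁻⁵ × 1.10 × 36.0 = 2.53×10⁻³ Pa/m

2.5×10⁻³ Pa/m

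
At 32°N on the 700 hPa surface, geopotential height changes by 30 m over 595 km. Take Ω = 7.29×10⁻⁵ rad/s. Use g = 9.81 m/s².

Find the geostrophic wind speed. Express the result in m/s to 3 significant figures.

6.40 m/s

Coriolis parameter at 32°N:
f = 2Ω sin φ = 2 × 7.29×10⁻⁵ × sin 32° = 7.73×10⁻⁵ s⁻¹
Height gradient: |∂Z/∂n| = 30 m / 595000 m = 5.04×10⁻⁵
On a pressure surface, geostrophic balance gives V_g = (g/f)|∂Z/∂n|:
V_g = 9.81 × 5.04×10⁻⁵ / 7.73×10⁻⁵ = 6.40 m/s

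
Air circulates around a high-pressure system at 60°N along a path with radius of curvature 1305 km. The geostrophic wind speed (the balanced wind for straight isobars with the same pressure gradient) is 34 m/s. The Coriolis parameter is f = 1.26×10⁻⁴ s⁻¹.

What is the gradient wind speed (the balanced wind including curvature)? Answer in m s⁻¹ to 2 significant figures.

48 m s⁻¹

Around a high, pressure-gradient force acts outward with centrifugal, so Coriolis balances both:
fV = (1/ρ)|∂P/∂n| + V²/R  →  V² − fR·V + fR·V_g = 0
With fR = 1.26×10⁻⁴ × 1305×10³ m = 164 m/s:
V = [fR − √((fR)² − 4 fR V_g)]/2 = [164 − √(164² − 4×164×34)]/2 = 48 m/s
Supergeostrophic (V > V_g = 34 m/s), as expected around a high.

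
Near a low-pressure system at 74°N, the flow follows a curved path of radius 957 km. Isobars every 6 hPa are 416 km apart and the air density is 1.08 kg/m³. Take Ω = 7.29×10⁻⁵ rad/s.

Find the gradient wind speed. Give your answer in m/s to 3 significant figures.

8.93 m/s

Coriolis parameter at 74°N:
f = 2Ω sin φ = 2 × 7.29×10⁻⁵ × sin 74° = 1.40×10⁻⁴ s⁻¹
Pressure gradient: |∂P/∂n| = 600 Pa / 416000 m = 1.44×10⁻³ Pa/m
Geostrophic speed: V_g = |∂P/∂n|/(fρ) = 1.44×10⁻³/(1.40×10⁻⁴ × 1.08) = 9.53 m/s
Around a low, centrifugal force acts outward with Coriolis, so pressure-gradient force balances both:
(1/ρ)|∂P/∂n| = fV + V²/R  →  V² + fR·V − fR·V_g = 0
With fR = 1.40×10⁻⁴ × 957×10³ m = 134 m/s:
V = [−fR + √((fR)² + 4 fR V_g)]/2 = [−134 + √(134² + 4×134×9.53)]/2 = 8.93 m/s
Subgeostrophic (V < V_g = 9.53 m/s), as expected around a low.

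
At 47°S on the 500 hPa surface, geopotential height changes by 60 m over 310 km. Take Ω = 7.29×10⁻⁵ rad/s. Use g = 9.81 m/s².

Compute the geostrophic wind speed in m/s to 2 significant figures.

Coriolis parameter at 47°S:
f = 2Ω sin φ = 2 × 7.29×10⁻⁵ × sin 47° = 1.07×10⁻⁴ s⁻¹
Height gradient: |∂Z/∂n| = 60 m / 310000 m = 1.94×10⁻⁴
On a pressure surface, geostrophic balance gives V_g = (g/f)|∂Z/∂n|:
V_g = 9.81 × 1.94×10⁻⁴ / 1.07×10⁻⁴ = 17.8 m/s

18 m/s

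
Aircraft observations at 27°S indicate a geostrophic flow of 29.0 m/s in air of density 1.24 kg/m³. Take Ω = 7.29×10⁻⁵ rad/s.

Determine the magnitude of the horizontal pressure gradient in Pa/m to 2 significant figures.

2.4×10⁻³ Pa/m

Coriolis parameter at 27°S:
f = 2Ω sin φ = 2 × 7.29×10⁻⁵ × sin 27° = 6.62×10⁻⁵ s⁻¹
Geostrophic balance rearranged: |∂P/∂n| = f ρ V_g
|∂P/∂n| = 6.62×10⁻⁵ × 1.24 × 29.0 = 2.38×10⁻³ Pa/m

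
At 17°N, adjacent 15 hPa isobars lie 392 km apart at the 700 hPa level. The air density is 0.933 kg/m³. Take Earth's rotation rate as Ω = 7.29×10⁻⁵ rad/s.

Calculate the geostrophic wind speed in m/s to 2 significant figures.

96 m/s

Coriolis parameter at 17°N:
f = 2Ω sin φ = 2 × 7.29×10⁻⁵ × sin 17° = 4.26×10⁻⁵ s⁻¹
Pressure gradient: |∂P/∂n| = 1500 Pa / 392000 m = 3.83×10⁻³ Pa/m
Geostrophic balance (pressure-gradient force = Coriolis force):
V_g = (1/(fρ)) |∂P/∂n| = 3.83×10⁻³ / (4.26×10⁻⁵ × 0.933) = 96.2 m/s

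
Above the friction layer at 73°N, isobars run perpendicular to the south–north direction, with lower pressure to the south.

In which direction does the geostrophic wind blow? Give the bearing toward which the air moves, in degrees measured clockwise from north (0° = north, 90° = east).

The pressure-gradient force points toward the south (bearing 180°).
Geostrophic balance: in the Northern Hemisphere the Coriolis force deflects motion to the right, so the geostrophic wind blows 90° to the right of the pressure-gradient force (low pressure on the left).
Rotating 180° by 90° clockwise gives 270° — the wind blows toward the west.

270°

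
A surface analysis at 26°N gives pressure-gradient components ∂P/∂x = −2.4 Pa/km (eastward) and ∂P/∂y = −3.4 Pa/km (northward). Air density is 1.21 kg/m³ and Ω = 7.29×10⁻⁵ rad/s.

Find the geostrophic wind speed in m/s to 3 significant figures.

Coriolis parameter at 26°N:
f = 2Ω sin φ = 2 × 7.29×10⁻⁵ × sin 26° = 6.39×10⁻⁵ s⁻¹
Component geostrophic relations (x east, y north):
u_g = −(1/(fρ)) ∂P/∂y,  v_g = (1/(fρ)) ∂P/∂x
u_g = −(−3.4×10⁻³)/(6.39×10⁻⁵ × 1.21) = 44.0 m/s;  v_g = (−2.4×10⁻³)/(6.39×10⁻⁵ × 1.21) = −31.0 m/s
|V_g| = √(u_g² + v_g²) = 53.8 m/s

53.8 m/s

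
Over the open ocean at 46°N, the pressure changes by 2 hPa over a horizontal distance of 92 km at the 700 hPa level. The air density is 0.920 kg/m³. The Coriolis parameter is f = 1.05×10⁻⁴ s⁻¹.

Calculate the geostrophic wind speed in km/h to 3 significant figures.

Pressure gradient: |∂P/∂n| = 200 Pa / 92000 m = 2.17×10⁻³ Pa/m
Geostrophic balance (pressure-gradient force = Coriolis force):
V_g = (1/(fρ)) |∂P/∂n| = 2.17×10⁻³ / (1.05×10⁻⁴ × 0.920) = 22.5 m/s
Converting: 22.5 m/s × 3.6 = 81.0 km/h

81.0 km/h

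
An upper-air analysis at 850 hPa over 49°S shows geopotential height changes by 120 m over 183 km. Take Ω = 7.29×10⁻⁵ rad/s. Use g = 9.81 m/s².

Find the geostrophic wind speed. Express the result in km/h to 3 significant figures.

210 km/h

Coriolis parameter at 49°S:
f = 2Ω sin φ = 2 × 7.29×10⁻⁵ × sin 49° = 1.10×10⁻⁴ s⁻¹
Height gradient: |∂Z/∂n| = 120 m / 183000 m = 6.56×10⁻⁴
On a pressure surface, geostrophic balance gives V_g = (g/f)|∂Z/∂n|:
V_g = 9.81 × 6.56×10⁻⁴ / 1.10×10⁻⁴ = 58.5 m/s
Converting: 58.5 m/s × 3.6 = 210 km/h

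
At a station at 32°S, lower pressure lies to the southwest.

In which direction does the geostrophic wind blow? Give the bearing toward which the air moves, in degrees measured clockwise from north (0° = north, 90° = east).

The pressure-gradient force points toward the southwest (bearing 225°).
Geostrophic balance: in the Southern Hemisphere the Coriolis force deflects motion to the left, so the geostrophic wind blows 90° to the left of the pressure-gradient force (low pressure on the right).
Rotating 225° by 90° counterclockwise gives 135° — the wind blows toward the southeast.

135°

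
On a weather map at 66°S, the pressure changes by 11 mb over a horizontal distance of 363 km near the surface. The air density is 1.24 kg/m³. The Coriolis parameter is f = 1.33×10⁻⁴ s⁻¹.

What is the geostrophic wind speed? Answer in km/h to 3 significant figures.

Pressure gradient: |∂P/∂n| = 1100 Pa / 363000 m = 3.03×10⁻³ Pa/m
Geostrophic balance (pressure-gradient force = Coriolis force):
V_g = (1/(fρ)) |∂P/∂n| = 3.03×10⁻³ / (1.33×10⁻⁴ × 1.24) = 18.4 m/s
Converting: 18.4 m/s × 3.6 = 66.1 km/h

66.1 km/h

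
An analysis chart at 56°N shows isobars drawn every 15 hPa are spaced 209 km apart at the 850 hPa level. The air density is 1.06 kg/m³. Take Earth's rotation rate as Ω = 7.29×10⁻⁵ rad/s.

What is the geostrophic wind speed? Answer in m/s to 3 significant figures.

Coriolis parameter at 56°N:
f = 2Ω sin φ = 2 × 7.29×10⁻⁵ × sin 56° = 1.21×10⁻⁴ s⁻¹
Pressure gradient: |∂P/∂n| = 1500 Pa / 209000 m = 7.18×10⁻³ Pa/m
Geostrophic balance (pressure-gradient force = Coriolis force):
V_g = (1/(fρ)) |∂P/∂n| = 7.18×10⁻³ / (1.21×10⁻⁴ × 1.06) = 56.0 m/s

56.0 m/s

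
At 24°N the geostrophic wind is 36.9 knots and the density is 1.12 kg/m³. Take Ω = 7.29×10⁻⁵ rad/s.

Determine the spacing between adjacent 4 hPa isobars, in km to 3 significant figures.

Coriolis parameter at 24°N:
f = 2Ω sin φ = 2 × 7.29×10⁻⁵ × sin 24° = 5.93×10⁻⁵ s⁻¹
Wind speed in SI: 36.9 knots = 19.0 m/s
Geostrophic balance rearranged: |∂P/∂n| = f ρ V_g
|∂P/∂n| = 5.93×10⁻⁵ × 1.12 × 19.0 = 1.26×10⁻³ Pa/m
Isobar spacing: Δn = ΔP/|∂P/∂n| = 400 Pa / 1.26×10⁻³ Pa/m = 317254 m ≈ 317 km

317 km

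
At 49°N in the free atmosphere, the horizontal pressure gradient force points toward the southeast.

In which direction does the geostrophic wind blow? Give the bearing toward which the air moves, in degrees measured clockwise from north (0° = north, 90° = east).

The pressure-gradient force points toward the southeast (bearing 135°).
Geostrophic balance: in the Northern Hemisphere the Coriolis force deflects motion to the right, so the geostrophic wind blows 90° to the right of the pressure-gradient force (low pressure on the left).
Rotating 135° by 90° clockwise gives 225° — the wind blows toward the southwest.

225°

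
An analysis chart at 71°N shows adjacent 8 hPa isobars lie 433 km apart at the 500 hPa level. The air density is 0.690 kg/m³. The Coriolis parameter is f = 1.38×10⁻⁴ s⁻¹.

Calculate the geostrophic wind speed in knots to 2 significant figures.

Pressure gradient: |∂P/∂n| = 800 Pa / 433000 m = 1.85×10⁻³ Pa/m
Geostrophic balance (pressure-gradient force = Coriolis force):
V_g = (1/(fρ)) |∂P/∂n| = 1.85×10⁻³ / (1.38×10⁻⁴ × 0.690) = 19.4 m/s
Converting: 19.4 m/s × 1.944 = 38 knots

38 knots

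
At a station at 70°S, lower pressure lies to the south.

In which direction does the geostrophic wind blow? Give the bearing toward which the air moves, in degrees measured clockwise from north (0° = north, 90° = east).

The pressure-gradient force points toward the south (bearing 180°).
Geostrophic balance: in the Southern Hemisphere the Coriolis force deflects motion to the left, so the geostrophic wind blows 90° to the left of the pressure-gradient force (low pressure on the right).
Rotating 180° by 90° counterclockwise gives 090° — the wind blows toward the east.

090°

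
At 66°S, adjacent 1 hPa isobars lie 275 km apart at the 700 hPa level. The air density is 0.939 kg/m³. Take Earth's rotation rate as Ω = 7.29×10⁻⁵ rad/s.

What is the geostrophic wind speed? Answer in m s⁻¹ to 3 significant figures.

2.91 m s⁻¹

Coriolis parameter at 66°S:
f = 2Ω sin φ = 2 × 7.29×10⁻⁵ × sin 66° = 1.33×10⁻⁴ s⁻¹
Pressure gradient: |∂P/∂n| = 100 Pa / 275000 m = 3.64×10⁻⁴ Pa/m
Geostrophic balance (pressure-gradient force = Coriolis force):
V_g = (1/(fρ)) |∂P/∂n| = 3.64×10⁻⁴ / (1.33×10⁻⁴ × 0.939) = 2.91 m/s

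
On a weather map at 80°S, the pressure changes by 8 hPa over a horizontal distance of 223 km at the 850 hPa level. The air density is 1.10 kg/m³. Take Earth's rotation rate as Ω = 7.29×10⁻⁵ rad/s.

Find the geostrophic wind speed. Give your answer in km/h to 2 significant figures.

82 km/h

Coriolis parameter at 80°S:
f = 2Ω sin φ = 2 × 7.29×10⁻⁵ × sin 80° = 1.44×10⁻⁴ s⁻¹
Pressure gradient: |∂P/∂n| = 800 Pa / 223000 m = 3.59×10⁻³ Pa/m
Geostrophic balance (pressure-gradient force = Coriolis force):
V_g = (1/(fρ)) |∂P/∂n| = 3.59×10⁻³ / (1.44×10⁻⁴ × 1.10) = 22.7 m/s
Converting: 22.7 m/s × 3.6 = 82 km/h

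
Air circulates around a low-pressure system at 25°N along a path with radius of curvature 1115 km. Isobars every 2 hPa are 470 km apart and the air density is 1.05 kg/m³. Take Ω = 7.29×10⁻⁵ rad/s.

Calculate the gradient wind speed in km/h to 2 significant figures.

Coriolis parameter at 25°N:
f = 2Ω sin φ = 2 × 7.29×10⁻⁵ × sin 25° = 6.16×10⁻⁵ s⁻¹
Pressure gradient: |∂P/∂n| = 200 Pa / 470000 m = 4.26×10⁻⁴ Pa/m
Geostrophic speed: V_g = |∂P/∂n|/(fρ) = 4.26×10⁻⁴/(6.16×10⁻⁵ × 1.05) = 6.58 m/s
Around a low, centrifugal force acts outward with Coriolis, so pressure-gradient force balances both:
(1/ρ)|∂P/∂n| = fV + V²/R  →  V² + fR·V − fR·V_g = 0
With fR = 6.16×10⁻⁵ × 1115×10³ m = 68.7 m/s:
V = [−fR + √((fR)² + 4 fR V_g)]/2 = [−68.7 + √(68.7² + 4×68.7×6.58)]/2 = 6.05 m/s
Subgeostrophic (V < V_g = 6.58 m/s), as expected around a low.
Converting: 6.05 m/s × 3.6 = 22 km/h

22 km/h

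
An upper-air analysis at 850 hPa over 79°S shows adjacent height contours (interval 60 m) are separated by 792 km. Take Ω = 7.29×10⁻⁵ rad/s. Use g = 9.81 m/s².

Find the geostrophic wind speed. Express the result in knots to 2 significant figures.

Coriolis parameter at 79°S:
f = 2Ω sin φ = 2 × 7.29×10⁻⁵ × sin 79° = 1.43×10⁻⁴ s⁻¹
Height gradient: |∂Z/∂n| = 60 m / 792000 m = 7.58×10⁻⁵
On a pressure surface, geostrophic balance gives V_g = (g/f)|∂Z/∂n|:
V_g = 9.81 × 7.58×10⁻⁵ / 1.43×10⁻⁴ = 5.19 m/s
Converting: 5.19 m/s × 1.944 = 10 knots

10 knots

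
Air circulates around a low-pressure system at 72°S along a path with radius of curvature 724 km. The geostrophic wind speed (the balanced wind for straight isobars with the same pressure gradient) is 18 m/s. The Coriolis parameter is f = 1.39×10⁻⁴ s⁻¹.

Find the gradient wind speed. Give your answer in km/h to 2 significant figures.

Around a low, centrifugal force acts outward with Coriolis, so pressure-gradient force balances both:
(1/ρ)|∂P/∂n| = fV + V²/R  →  V² + fR·V − fR·V_g = 0
With fR = 1.39×10⁻⁴ × 724×10³ m = 101 m/s:
V = [−fR + √((fR)² + 4 fR V_g)]/2 = [−101 + √(101² + 4×101×18)]/2 = 15.6 m/s
Subgeostrophic (V < V_g = 18 m/s), as expected around a low.
Converting: 15.6 m/s × 3.6 = 56 km/h

56 km/h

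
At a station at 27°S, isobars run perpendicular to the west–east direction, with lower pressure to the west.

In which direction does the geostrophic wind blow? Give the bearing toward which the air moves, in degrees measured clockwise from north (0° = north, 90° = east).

The pressure-gradient force points toward the west (bearing 270°).
Geostrophic balance: in the Southern Hemisphere the Coriolis force deflects motion to the left, so the geostrophic wind blows 90° to the left of the pressure-gradient force (low pressure on the right).
Rotating 270° by 90° counterclockwise gives 180° — the wind blows toward the south.

180°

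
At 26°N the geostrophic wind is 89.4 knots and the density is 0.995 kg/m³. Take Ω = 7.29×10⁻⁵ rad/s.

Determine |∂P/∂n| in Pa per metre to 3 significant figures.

2.92×10⁻³ Pa/m

Coriolis parameter at 26°N:
f = 2Ω sin φ = 2 × 7.29×10⁻⁵ × sin 26° = 6.39×10⁻⁵ s⁻¹
Wind speed in SI: 89.4 knots = 46.0 m/s
Geostrophic balance rearranged: |∂P/∂n| = f ρ V_g
|∂P/∂n| = 6.39×10⁻⁵ × 0.995 × 46.0 = 2.92×10⁻³ Pa/m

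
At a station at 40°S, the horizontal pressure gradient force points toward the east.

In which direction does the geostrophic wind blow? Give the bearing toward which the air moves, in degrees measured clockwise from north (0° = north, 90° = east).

The pressure-gradient force points toward the east (bearing 090°).
Geostrophic balance: in the Southern Hemisphere the Coriolis force deflects motion to the left, so the geostrophic wind blows 90° to the left of the pressure-gradient force (low pressure on the right).
Rotating 090° by 90° counterclockwise gives 000° — the wind blows toward the north.

000°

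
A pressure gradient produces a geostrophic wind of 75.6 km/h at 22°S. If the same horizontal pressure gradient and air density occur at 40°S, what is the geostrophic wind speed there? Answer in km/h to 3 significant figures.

44.1 km/h

With the same pressure gradient and density, V_g ∝ 1/f ∝ 1/sin φ.
V₂ = V₁ · sin φ₁ / sin φ₂ = 75.6 × sin 22° / sin 40°
V₂ = 75.6 × 0.3746/0.6428 = 44.1 km/h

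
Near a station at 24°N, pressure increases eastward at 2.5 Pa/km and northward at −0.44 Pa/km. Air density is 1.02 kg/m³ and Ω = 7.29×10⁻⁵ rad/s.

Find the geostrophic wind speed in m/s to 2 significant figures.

42 m/s

Coriolis parameter at 24°N:
f = 2Ω sin φ = 2 × 7.29×10⁻⁵ × sin 24° = 5.93×10⁻⁵ s⁻¹
Component geostrophic relations (x east, y north):
u_g = −(1/(fρ)) ∂P/∂y,  v_g = (1/(fρ)) ∂P/∂x
u_g = −(−0.44×10⁻³)/(5.93×10⁻⁵ × 1.02) = 7.27 m/s;  v_g = (2.5×10⁻³)/(5.93×10⁻⁵ × 1.02) = 41.3 m/s
|V_g| = √(u_g² + v_g²) = 42.0 m/s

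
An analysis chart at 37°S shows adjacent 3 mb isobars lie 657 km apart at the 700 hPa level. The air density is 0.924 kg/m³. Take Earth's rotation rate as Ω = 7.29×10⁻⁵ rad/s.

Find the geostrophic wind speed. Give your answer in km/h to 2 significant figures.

Coriolis parameter at 37°S:
f = 2Ω sin φ = 2 × 7.29×10⁻⁵ × sin 37° = 8.77×10⁻⁵ s⁻¹
Pressure gradient: |∂P/∂n| = 300 Pa / 657000 m = 4.57×10⁻⁴ Pa/m
Geostrophic balance (pressure-gradient force = Coriolis force):
V_g = (1/(fρ)) |∂P/∂n| = 4.57×10⁻⁴ / (8.77×10⁻⁵ × 0.924) = 5.63 m/s
Converting: 5.63 m/s × 3.6 = 20 km/h

20 km/h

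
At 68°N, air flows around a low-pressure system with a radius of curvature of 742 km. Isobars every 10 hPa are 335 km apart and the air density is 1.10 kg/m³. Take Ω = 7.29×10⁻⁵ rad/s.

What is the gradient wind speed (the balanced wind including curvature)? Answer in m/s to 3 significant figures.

17.1 m/s

Coriolis parameter at 68°N:
f = 2Ω sin φ = 2 × 7.29×10⁻⁵ × sin 68° = 1.35×10⁻⁴ s⁻¹
Pressure gradient: |∂P/∂n| = 1000 Pa / 335000 m = 2.99×10⁻³ Pa/m
Geostrophic speed: V_g = |∂P/∂n|/(fρ) = 2.99×10⁻³/(1.35×10⁻⁴ × 1.10) = 20.1 m/s
Around a low, centrifugal force acts outward with Coriolis, so pressure-gradient force balances both:
(1/ρ)|∂P/∂n| = fV + V²/R  →  V² + fR·V − fR·V_g = 0
With fR = 1.35×10⁻⁴ × 742×10³ m = 100 m/s:
V = [−fR + √((fR)² + 4 fR V_g)]/2 = [−100 + √(100² + 4×100×20.1)]/2 = 17.1 m/s
Subgeostrophic (V < V_g = 20.1 m/s), as expected around a low.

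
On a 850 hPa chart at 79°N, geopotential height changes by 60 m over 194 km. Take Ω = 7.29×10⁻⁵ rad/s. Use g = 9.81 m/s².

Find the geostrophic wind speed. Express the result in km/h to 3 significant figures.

Coriolis parameter at 79°N:
f = 2Ω sin φ = 2 × 7.29×10⁻⁵ × sin 79° = 1.43×10⁻⁴ s⁻¹
Height gradient: |∂Z/∂n| = 60 m / 194000 m = 3.09×10⁻⁴
On a pressure surface, geostrophic balance gives V_g = (g/f)|∂Z/∂n|:
V_g = 9.81 × 3.09×10⁻⁴ / 1.43×10⁻⁴ = 21.2 m/s
Converting: 21.2 m/s × 3.6 = 76.3 km/h

76.3 km/h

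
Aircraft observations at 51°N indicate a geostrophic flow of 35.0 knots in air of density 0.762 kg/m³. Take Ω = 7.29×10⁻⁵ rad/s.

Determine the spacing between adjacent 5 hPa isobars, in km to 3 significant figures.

322 km

Coriolis parameter at 51°N:
f = 2Ω sin φ = 2 × 7.29×10⁻⁵ × sin 51° = 1.13×10⁻⁴ s⁻¹
Wind speed in SI: 35.0 knots = 18.0 m/s
Geostrophic balance rearranged: |∂P/∂n| = f ρ V_g
|∂P/∂n| = 1.13×10⁻⁴ × 0.762 × 18.0 = 1.55×10⁻³ Pa/m
Isobar spacing: Δn = ΔP/|∂P/∂n| = 500 Pa / 1.55×10⁻³ Pa/m = 321624 m ≈ 322 km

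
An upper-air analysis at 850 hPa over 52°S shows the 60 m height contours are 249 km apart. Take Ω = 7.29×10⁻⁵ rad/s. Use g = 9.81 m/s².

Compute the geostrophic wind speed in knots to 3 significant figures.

40.0 knots

Coriolis parameter at 52°S:
f = 2Ω sin φ = 2 × 7.29×10⁻⁵ × sin 52° = 1.15×10⁻⁴ s⁻¹
Height gradient: |∂Z/∂n| = 60 m / 249000 m = 2.41×10⁻⁴
On a pressure surface, geostrophic balance gives V_g = (g/f)|∂Z/∂n|:
V_g = 9.81 × 2.41×10⁻⁴ / 1.15×10⁻⁴ = 20.6 m/s
Converting: 20.6 m/s × 1.944 = 40.0 knots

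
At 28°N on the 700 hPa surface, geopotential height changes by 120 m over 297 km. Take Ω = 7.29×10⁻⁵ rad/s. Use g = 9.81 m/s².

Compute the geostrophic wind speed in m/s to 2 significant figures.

Coriolis parameter at 28°N:
f = 2Ω sin φ = 2 × 7.29×10⁻⁵ × sin 28° = 6.84×10⁻⁵ s⁻¹
Height gradient: |∂Z/∂n| = 120 m / 297000 m = 4.04×10⁻⁴
On a pressure surface, geostrophic balance gives V_g = (g/f)|∂Z/∂n|:
V_g = 9.81 × 4.04×10⁻⁴ / 6.84×10⁻⁵ = 57.9 m/s

58 m/s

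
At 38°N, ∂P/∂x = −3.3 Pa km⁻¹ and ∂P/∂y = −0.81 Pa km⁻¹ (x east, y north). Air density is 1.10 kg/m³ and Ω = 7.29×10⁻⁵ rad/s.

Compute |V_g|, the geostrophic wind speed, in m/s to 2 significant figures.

Coriolis parameter at 38°N:
f = 2Ω sin φ = 2 × 7.29×10⁻⁵ × sin 38° = 8.98×10⁻⁵ s⁻¹
Component geostrophic relations (x east, y north):
u_g = −(1/(fρ)) ∂P/∂y,  v_g = (1/(fρ)) ∂P/∂x
u_g = −(−0.81×10⁻³)/(8.98×10⁻⁵ × 1.10) = 8.20 m/s;  v_g = (−3.3×10⁻³)/(8.98×10⁻⁵ × 1.10) = −33.4 m/s
|V_g| = √(u_g² + v_g²) = 34.4 m/s

34 m/s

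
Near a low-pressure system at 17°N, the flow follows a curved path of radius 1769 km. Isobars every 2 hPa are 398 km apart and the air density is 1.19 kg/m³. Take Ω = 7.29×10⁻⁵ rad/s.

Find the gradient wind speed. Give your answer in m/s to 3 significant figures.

8.86 m/s

Coriolis parameter at 17°N:
f = 2Ω sin φ = 2 × 7.29×10⁻⁵ × sin 17° = 4.26×10⁻⁵ s⁻¹
Pressure gradient: |∂P/∂n| = 200 Pa / 398000 m = 5.03×10⁻⁴ Pa/m
Geostrophic speed: V_g = |∂P/∂n|/(fρ) = 5.03×10⁻⁴/(4.26×10⁻⁵ × 1.19) = 9.91 m/s
Around a low, centrifugal force acts outward with Coriolis, so pressure-gradient force balances both:
(1/ρ)|∂P/∂n| = fV + V²/R  →  V² + fR·V − fR·V_g = 0
With fR = 4.26×10⁻⁵ × 1769×10³ m = 75.4 m/s:
V = [−fR + √((fR)² + 4 fR V_g)]/2 = [−75.4 + √(75.4² + 4×75.4×9.91)]/2 = 8.86 m/s
Subgeostrophic (V < V_g = 9.91 m/s), as expected around a low.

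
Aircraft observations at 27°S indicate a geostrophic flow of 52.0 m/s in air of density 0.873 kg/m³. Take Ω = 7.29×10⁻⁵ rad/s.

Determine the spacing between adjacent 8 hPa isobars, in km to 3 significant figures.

Coriolis parameter at 27°S:
f = 2Ω sin φ = 2 × 7.29×10⁻⁵ × sin 27° = 6.62×10⁻⁵ s⁻¹
Geostrophic balance rearranged: |∂P/∂n| = f ρ V_g
|∂P/∂n| = 6.62×10⁻⁵ × 0.873 × 52.0 = 3.00×10⁻³ Pa/m
Isobar spacing: Δn = ΔP/|∂P/∂n| = 800 Pa / 3.00×10⁻³ Pa/m = 266237 m ≈ 266 km

266 km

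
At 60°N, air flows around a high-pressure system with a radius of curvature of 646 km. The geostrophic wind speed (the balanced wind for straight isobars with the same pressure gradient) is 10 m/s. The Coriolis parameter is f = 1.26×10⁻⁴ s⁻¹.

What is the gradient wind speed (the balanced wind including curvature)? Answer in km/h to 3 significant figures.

Around a high, pressure-gradient force acts outward with centrifugal, so Coriolis balances both:
fV = (1/ρ)|∂P/∂n| + V²/R  →  V² − fR·V + fR·V_g = 0
With fR = 1.26×10⁻⁴ × 646×10³ m = 81.4 m/s:
V = [fR − √((fR)² − 4 fR V_g)]/2 = [81.4 − √(81.4² − 4×81.4×10)]/2 = 11.7 m/s
Supergeostrophic (V > V_g = 10 m/s), as expected around a high.
Converting: 11.7 m/s × 3.6 = 42.0 km/h

42.0 km/h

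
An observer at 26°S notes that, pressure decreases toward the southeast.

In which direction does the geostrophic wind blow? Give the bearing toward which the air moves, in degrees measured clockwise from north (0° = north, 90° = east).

045°

The pressure-gradient force points toward the southeast (bearing 135°).
Geostrophic balance: in the Southern Hemisphere the Coriolis force deflects motion to the left, so the geostrophic wind blows 90° to the left of the pressure-gradient force (low pressure on the right).
Rotating 135° by 90° counterclockwise gives 045° — the wind blows toward the northeast.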